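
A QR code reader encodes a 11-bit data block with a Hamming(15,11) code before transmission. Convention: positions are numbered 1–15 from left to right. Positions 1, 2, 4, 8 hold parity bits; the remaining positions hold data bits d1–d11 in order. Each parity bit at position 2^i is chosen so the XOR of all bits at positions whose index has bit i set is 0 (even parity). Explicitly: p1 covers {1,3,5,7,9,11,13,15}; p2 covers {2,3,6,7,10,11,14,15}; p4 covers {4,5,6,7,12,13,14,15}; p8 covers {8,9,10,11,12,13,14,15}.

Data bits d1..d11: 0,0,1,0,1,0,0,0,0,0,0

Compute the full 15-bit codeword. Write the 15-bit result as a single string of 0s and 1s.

Place data at non-parity positions: p1 p2 0 p4 0 1 0 p8 1 0 0 0 0 0 0
p1 (pos 1,3,5,7,9,11,13,15): XOR of data positions = 0⊕0⊕0⊕1⊕0⊕0⊕0 = 1
p2 (pos 2,3,6,7,10,11,14,15): XOR of data positions = 0⊕1⊕0⊕0⊕0⊕0⊕0 = 1
p4 (pos 4,5,6,7,12,13,14,15): XOR of data positions = 0⊕1⊕0⊕0⊕0⊕0⊕0 = 1
p8 (pos 8,9,10,11,12,13,14,15): XOR of data positions = 1⊕0⊕0⊕0⊕0⊕0⊕0 = 1
Codeword: 110101011000000

110101011000000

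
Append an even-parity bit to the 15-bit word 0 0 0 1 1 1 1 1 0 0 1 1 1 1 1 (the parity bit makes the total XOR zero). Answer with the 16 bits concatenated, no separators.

0001111100111110

XOR of the 15 data bits: 0⊕0⊕0⊕1⊕1⊕1⊕1⊕1⊕0⊕0⊕1⊕1⊕1⊕1⊕1 = 0
Parity bit = 0 (so all 16 bits XOR to 0).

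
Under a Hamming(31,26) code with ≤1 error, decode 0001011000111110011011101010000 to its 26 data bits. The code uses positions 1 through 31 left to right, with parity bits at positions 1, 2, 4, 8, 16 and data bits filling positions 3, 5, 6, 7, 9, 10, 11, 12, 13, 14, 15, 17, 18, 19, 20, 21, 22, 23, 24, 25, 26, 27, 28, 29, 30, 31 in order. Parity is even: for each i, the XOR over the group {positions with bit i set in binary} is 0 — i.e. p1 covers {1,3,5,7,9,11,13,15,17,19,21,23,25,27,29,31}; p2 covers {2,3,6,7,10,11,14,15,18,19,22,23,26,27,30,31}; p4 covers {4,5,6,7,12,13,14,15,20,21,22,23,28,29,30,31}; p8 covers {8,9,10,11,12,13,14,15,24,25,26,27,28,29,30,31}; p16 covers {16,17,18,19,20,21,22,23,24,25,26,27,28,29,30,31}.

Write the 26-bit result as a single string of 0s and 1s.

00110011111011011100010000

s1 (pos 1,3,5,7,9,11,13,15,17,19,21,23,25,27,29,31): 0⊕0⊕0⊕1⊕0⊕1⊕1⊕1⊕0⊕1⊕1⊕1⊕1⊕1⊕0⊕0 = 1
s2 (pos 2,3,6,7,10,11,14,15,18,19,22,23,26,27,30,31): 0⊕0⊕1⊕1⊕0⊕1⊕1⊕1⊕1⊕1⊕1⊕1⊕0⊕1⊕0⊕0 = 0
s4 (pos 4,5,6,7,12,13,14,15,20,21,22,23,28,29,30,31): 1⊕0⊕1⊕1⊕1⊕1⊕1⊕1⊕0⊕1⊕1⊕1⊕0⊕0⊕0⊕0 = 0
s8 (pos 8,9,10,11,12,13,14,15,24,25,26,27,28,29,30,31): 0⊕0⊕0⊕1⊕1⊕1⊕1⊕1⊕0⊕1⊕0⊕1⊕0⊕0⊕0⊕0 = 1
s16 (pos 16,17,18,19,20,21,22,23,24,25,26,27,28,29,30,31): 0⊕0⊕1⊕1⊕0⊕1⊕1⊕1⊕0⊕1⊕0⊕1⊕0⊕0⊕0⊕0 = 1
Syndrome s16…s1 = 11001 → error at position 25.
Flip position 25: 0001011000111110011011101010000 → 0001011000111110011011100010000
Read data bits from positions 3,5,6,7,9,10,11,12,13,14,15,17,18,19,20,21,22,23,24,25,26,27,28,29,30,31: 00110011111011011100010000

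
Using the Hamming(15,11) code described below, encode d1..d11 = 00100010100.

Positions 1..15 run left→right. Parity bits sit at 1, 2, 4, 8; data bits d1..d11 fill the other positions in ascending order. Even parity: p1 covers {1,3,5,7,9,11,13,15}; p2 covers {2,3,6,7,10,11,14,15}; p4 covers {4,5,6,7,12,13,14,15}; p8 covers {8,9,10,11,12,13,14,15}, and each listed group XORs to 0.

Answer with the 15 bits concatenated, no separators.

Place data at non-parity positions: p1 p2 0 p4 0 1 0 p8 0 0 1 0 1 0 0
p1 (pos 1,3,5,7,9,11,13,15): XOR of data positions = 0⊕0⊕0⊕0⊕1⊕1⊕0 = 0
p2 (pos 2,3,6,7,10,11,14,15): XOR of data positions = 0⊕1⊕0⊕0⊕1⊕0⊕0 = 0
p4 (pos 4,5,6,7,12,13,14,15): XOR of data positions = 0⊕1⊕0⊕0⊕1⊕0⊕0 = 0
p8 (pos 8,9,10,11,12,13,14,15): XOR of data positions = 0⊕0⊕1⊕0⊕1⊕0⊕0 = 0
Codeword: 000001000010100

000001000010100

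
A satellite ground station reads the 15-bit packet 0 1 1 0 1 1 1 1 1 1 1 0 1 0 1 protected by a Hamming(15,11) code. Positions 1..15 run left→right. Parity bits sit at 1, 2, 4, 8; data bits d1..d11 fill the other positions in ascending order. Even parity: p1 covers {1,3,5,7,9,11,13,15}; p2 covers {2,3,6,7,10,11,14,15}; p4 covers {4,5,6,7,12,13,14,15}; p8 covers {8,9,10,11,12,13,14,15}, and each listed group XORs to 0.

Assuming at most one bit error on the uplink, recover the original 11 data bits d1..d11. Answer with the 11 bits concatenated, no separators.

s1 (pos 1,3,5,7,9,11,13,15): 0⊕1⊕1⊕1⊕1⊕1⊕1⊕1 = 1
s2 (pos 2,3,6,7,10,11,14,15): 1⊕1⊕1⊕1⊕1⊕1⊕0⊕1 = 1
s4 (pos 4,5,6,7,12,13,14,15): 0⊕1⊕1⊕1⊕0⊕1⊕0⊕1 = 1
s8 (pos 8,9,10,11,12,13,14,15): 1⊕1⊕1⊕1⊕0⊕1⊕0⊕1 = 0
Syndrome s8…s1 = 0111 → error at position 7.
Flip position 7: 011011111110101 → 011011011110101
Read data bits from positions 3,5,6,7,9,10,11,12,13,14,15: 11101110101

11101110101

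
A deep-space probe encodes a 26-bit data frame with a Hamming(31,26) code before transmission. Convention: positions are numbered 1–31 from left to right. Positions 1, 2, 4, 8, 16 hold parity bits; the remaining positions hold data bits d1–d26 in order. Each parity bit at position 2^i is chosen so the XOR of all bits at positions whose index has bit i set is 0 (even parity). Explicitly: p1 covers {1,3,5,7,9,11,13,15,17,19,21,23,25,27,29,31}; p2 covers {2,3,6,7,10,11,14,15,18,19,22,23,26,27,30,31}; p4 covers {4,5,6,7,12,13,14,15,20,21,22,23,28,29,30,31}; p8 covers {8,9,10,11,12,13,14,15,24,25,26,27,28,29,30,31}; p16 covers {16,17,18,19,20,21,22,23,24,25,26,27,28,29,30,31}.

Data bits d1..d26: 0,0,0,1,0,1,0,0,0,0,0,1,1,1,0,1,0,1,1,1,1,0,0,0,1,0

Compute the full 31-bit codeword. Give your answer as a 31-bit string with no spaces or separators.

0100001101000001111010111100010

Place data at non-parity positions: p1 p2 0 p4 0 0 1 p8 0 1 0 0 0 0 0 p16 1 1 1 0 1 0 1 1 1 1 0 0 0 1 0
p1 (pos 1,3,5,7,9,11,13,15,17,19,21,23,25,27,29,31): XOR of data positions = 0⊕0⊕1⊕0⊕0⊕0⊕0⊕1⊕1⊕1⊕1⊕1⊕0⊕0⊕0 = 0
p2 (pos 2,3,6,7,10,11,14,15,18,19,22,23,26,27,30,31): XOR of data positions = 0⊕0⊕1⊕1⊕0⊕0⊕0⊕1⊕1⊕0⊕1⊕1⊕0⊕1⊕0 = 1
p4 (pos 4,5,6,7,12,13,14,15,20,21,22,23,28,29,30,31): XOR of data positions = 0⊕0⊕1⊕0⊕0⊕0⊕0⊕0⊕1⊕0⊕1⊕0⊕0⊕1⊕0 = 0
p8 (pos 8,9,10,11,12,13,14,15,24,25,26,27,28,29,30,31): XOR of data positions = 0⊕1⊕0⊕0⊕0⊕0⊕0⊕1⊕1⊕1⊕0⊕0⊕0⊕1⊕0 = 1
p16 (pos 16,17,18,19,20,21,22,23,24,25,26,27,28,29,30,31): XOR of data positions = 1⊕1⊕1⊕0⊕1⊕0⊕1⊕1⊕1⊕1⊕0⊕0⊕0⊕1⊕0 = 1
Codeword: 0100001101000001111010111100010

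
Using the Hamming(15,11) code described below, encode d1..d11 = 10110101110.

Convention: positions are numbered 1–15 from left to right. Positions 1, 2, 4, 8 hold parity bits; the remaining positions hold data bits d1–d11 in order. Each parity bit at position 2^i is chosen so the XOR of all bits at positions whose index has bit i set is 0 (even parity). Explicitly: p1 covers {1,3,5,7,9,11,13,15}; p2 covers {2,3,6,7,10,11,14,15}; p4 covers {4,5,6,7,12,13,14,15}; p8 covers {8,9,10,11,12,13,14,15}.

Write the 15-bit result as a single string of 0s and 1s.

111101100101110

Place data at non-parity positions: p1 p2 1 p4 0 1 1 p8 0 1 0 1 1 1 0
p1 (pos 1,3,5,7,9,11,13,15): XOR of data positions = 1⊕0⊕1⊕0⊕0⊕1⊕0 = 1
p2 (pos 2,3,6,7,10,11,14,15): XOR of data positions = 1⊕1⊕1⊕1⊕0⊕1⊕0 = 1
p4 (pos 4,5,6,7,12,13,14,15): XOR of data positions = 0⊕1⊕1⊕1⊕1⊕1⊕0 = 1
p8 (pos 8,9,10,11,12,13,14,15): XOR of data positions = 0⊕1⊕0⊕1⊕1⊕1⊕0 = 0
Codeword: 111101100101110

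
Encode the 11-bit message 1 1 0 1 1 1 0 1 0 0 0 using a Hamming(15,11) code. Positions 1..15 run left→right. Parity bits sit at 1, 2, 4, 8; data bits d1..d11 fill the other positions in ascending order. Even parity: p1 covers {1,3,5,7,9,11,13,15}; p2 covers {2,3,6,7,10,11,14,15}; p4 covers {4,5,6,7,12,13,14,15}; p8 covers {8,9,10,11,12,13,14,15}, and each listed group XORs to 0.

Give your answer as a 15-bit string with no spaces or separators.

Place data at non-parity positions: p1 p2 1 p4 1 0 1 p8 1 1 0 1 0 0 0
p1 (pos 1,3,5,7,9,11,13,15): XOR of data positions = 1⊕1⊕1⊕1⊕0⊕0⊕0 = 0
p2 (pos 2,3,6,7,10,11,14,15): XOR of data positions = 1⊕0⊕1⊕1⊕0⊕0⊕0 = 1
p4 (pos 4,5,6,7,12,13,14,15): XOR of data positions = 1⊕0⊕1⊕1⊕0⊕0⊕0 = 1
p8 (pos 8,9,10,11,12,13,14,15): XOR of data positions = 1⊕1⊕0⊕1⊕0⊕0⊕0 = 1
Codeword: 011110111101000

011110111101000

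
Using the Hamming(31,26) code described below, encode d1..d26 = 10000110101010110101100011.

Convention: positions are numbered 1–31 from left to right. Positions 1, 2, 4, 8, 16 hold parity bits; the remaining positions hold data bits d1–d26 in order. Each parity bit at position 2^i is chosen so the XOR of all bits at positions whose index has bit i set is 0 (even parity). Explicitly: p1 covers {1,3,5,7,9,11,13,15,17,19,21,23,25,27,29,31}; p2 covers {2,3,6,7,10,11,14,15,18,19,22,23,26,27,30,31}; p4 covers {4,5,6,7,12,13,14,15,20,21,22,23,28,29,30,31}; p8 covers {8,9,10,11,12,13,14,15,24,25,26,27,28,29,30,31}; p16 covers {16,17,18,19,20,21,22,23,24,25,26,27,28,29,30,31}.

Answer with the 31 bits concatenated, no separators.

0111000001101010010110101100011

Place data at non-parity positions: p1 p2 1 p4 0 0 0 p8 0 1 1 0 1 0 1 p16 0 1 0 1 1 0 1 0 1 1 0 0 0 1 1
p1 (pos 1,3,5,7,9,11,13,15,17,19,21,23,25,27,29,31): XOR of data positions = 1⊕0⊕0⊕0⊕1⊕1⊕1⊕0⊕0⊕1⊕1⊕1⊕0⊕0⊕1 = 0
p2 (pos 2,3,6,7,10,11,14,15,18,19,22,23,26,27,30,31): XOR of data positions = 1⊕0⊕0⊕1⊕1⊕0⊕1⊕1⊕0⊕0⊕1⊕1⊕0⊕1⊕1 = 1
p4 (pos 4,5,6,7,12,13,14,15,20,21,22,23,28,29,30,31): XOR of data positions = 0⊕0⊕0⊕0⊕1⊕0⊕1⊕1⊕1⊕0⊕1⊕0⊕0⊕1⊕1 = 1
p8 (pos 8,9,10,11,12,13,14,15,24,25,26,27,28,29,30,31): XOR of data positions = 0⊕1⊕1⊕0⊕1⊕0⊕1⊕0⊕1⊕1⊕0⊕0⊕0⊕1⊕1 = 0
p16 (pos 16,17,18,19,20,21,22,23,24,25,26,27,28,29,30,31): XOR of data positions = 0⊕1⊕0⊕1⊕1⊕0⊕1⊕0⊕1⊕1⊕0⊕0⊕0⊕1⊕1 = 0
Codeword: 0111000001101010010110101100011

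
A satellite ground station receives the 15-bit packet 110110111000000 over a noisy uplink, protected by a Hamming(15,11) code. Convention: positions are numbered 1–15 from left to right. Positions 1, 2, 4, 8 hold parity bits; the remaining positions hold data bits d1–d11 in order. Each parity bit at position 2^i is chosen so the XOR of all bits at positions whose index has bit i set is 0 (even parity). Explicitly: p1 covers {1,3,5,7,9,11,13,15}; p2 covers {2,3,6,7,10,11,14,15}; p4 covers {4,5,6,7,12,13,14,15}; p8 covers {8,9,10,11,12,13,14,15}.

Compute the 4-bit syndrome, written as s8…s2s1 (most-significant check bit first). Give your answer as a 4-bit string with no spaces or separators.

s1 (pos 1,3,5,7,9,11,13,15): 1⊕0⊕1⊕1⊕1⊕0⊕0⊕0 = 0
s2 (pos 2,3,6,7,10,11,14,15): 1⊕0⊕0⊕1⊕0⊕0⊕0⊕0 = 0
s4 (pos 4,5,6,7,12,13,14,15): 1⊕1⊕0⊕1⊕0⊕0⊕0⊕0 = 1
s8 (pos 8,9,10,11,12,13,14,15): 1⊕1⊕0⊕0⊕0⊕0⊕0⊕0 = 0
Syndrome s8…s1 = 0100 → error at position 4.

0100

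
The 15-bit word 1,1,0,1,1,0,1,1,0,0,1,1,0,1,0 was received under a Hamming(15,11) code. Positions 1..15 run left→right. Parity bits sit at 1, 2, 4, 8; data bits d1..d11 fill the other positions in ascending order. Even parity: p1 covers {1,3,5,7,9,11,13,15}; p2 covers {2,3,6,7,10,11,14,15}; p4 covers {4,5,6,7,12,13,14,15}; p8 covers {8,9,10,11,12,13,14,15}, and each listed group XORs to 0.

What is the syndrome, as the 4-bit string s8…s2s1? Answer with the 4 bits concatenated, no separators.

s1 (pos 1,3,5,7,9,11,13,15): 1⊕0⊕1⊕1⊕0⊕1⊕0⊕0 = 0
s2 (pos 2,3,6,7,10,11,14,15): 1⊕0⊕0⊕1⊕0⊕1⊕1⊕0 = 0
s4 (pos 4,5,6,7,12,13,14,15): 1⊕1⊕0⊕1⊕1⊕0⊕1⊕0 = 1
s8 (pos 8,9,10,11,12,13,14,15): 1⊕0⊕0⊕1⊕1⊕0⊕1⊕0 = 0
Syndrome s8…s1 = 0100 → error at position 4.

0100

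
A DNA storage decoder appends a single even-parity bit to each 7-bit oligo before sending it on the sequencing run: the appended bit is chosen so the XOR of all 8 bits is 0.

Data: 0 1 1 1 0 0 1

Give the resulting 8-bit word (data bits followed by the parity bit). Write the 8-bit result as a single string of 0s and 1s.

01110010

XOR of the 7 data bits: 0⊕1⊕1⊕1⊕0⊕0⊕1 = 0
Parity bit = 0 (so all 8 bits XOR to 0).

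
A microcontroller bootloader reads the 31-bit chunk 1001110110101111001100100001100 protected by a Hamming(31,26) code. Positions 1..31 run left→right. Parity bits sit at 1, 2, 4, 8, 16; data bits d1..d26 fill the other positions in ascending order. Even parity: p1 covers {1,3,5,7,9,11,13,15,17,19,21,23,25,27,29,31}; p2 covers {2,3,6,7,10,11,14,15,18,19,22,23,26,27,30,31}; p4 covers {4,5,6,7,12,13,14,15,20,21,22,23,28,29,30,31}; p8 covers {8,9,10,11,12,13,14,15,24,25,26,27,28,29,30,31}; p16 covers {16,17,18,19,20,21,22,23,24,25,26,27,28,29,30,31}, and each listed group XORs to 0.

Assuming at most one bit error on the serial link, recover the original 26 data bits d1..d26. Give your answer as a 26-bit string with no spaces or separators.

01101010111001100100001100

s1 (pos 1,3,5,7,9,11,13,15,17,19,21,23,25,27,29,31): 1⊕0⊕1⊕0⊕1⊕1⊕1⊕1⊕0⊕1⊕0⊕1⊕0⊕0⊕1⊕0 = 1
s2 (pos 2,3,6,7,10,11,14,15,18,19,22,23,26,27,30,31): 0⊕0⊕1⊕0⊕0⊕1⊕1⊕1⊕0⊕1⊕0⊕1⊕0⊕0⊕0⊕0 = 0
s4 (pos 4,5,6,7,12,13,14,15,20,21,22,23,28,29,30,31): 1⊕1⊕1⊕0⊕0⊕1⊕1⊕1⊕1⊕0⊕0⊕1⊕1⊕1⊕0⊕0 = 0
s8 (pos 8,9,10,11,12,13,14,15,24,25,26,27,28,29,30,31): 1⊕1⊕0⊕1⊕0⊕1⊕1⊕1⊕0⊕0⊕0⊕0⊕1⊕1⊕0⊕0 = 0
s16 (pos 16,17,18,19,20,21,22,23,24,25,26,27,28,29,30,31): 1⊕0⊕0⊕1⊕1⊕0⊕0⊕1⊕0⊕0⊕0⊕0⊕1⊕1⊕0⊕0 = 0
Syndrome s16…s1 = 00001 → error at position 1.
Flip position 1: 1001110110101111001100100001100 → 0001110110101111001100100001100
Read data bits from positions 3,5,6,7,9,10,11,12,13,14,15,17,18,19,20,21,22,23,24,25,26,27,28,29,30,31: 01101010111001100100001100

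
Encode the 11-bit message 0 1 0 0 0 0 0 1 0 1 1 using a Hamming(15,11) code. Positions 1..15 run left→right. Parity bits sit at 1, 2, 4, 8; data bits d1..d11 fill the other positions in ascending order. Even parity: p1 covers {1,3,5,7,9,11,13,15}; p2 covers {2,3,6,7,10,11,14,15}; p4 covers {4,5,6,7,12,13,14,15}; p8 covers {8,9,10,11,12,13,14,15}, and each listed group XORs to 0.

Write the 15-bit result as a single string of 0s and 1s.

Place data at non-parity positions: p1 p2 0 p4 1 0 0 p8 0 0 0 1 0 1 1
p1 (pos 1,3,5,7,9,11,13,15): XOR of data positions = 0⊕1⊕0⊕0⊕0⊕0⊕1 = 0
p2 (pos 2,3,6,7,10,11,14,15): XOR of data positions = 0⊕0⊕0⊕0⊕0⊕1⊕1 = 0
p4 (pos 4,5,6,7,12,13,14,15): XOR of data positions = 1⊕0⊕0⊕1⊕0⊕1⊕1 = 0
p8 (pos 8,9,10,11,12,13,14,15): XOR of data positions = 0⊕0⊕0⊕1⊕0⊕1⊕1 = 1
Codeword: 000010010001011

000010010001011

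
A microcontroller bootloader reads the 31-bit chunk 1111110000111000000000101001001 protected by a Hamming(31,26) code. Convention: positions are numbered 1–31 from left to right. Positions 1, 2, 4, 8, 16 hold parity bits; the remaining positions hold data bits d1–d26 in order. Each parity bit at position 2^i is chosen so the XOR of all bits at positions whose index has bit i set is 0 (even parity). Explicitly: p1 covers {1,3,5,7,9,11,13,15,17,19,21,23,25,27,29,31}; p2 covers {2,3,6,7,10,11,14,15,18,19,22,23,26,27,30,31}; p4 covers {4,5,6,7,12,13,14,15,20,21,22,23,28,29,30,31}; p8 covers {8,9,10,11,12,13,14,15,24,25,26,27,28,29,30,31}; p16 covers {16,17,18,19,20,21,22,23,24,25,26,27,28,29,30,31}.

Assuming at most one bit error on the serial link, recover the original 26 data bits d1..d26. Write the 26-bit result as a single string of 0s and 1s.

11100011100000000101001001

s1 (pos 1,3,5,7,9,11,13,15,17,19,21,23,25,27,29,31): 1⊕1⊕1⊕0⊕0⊕1⊕1⊕0⊕0⊕0⊕0⊕1⊕1⊕0⊕0⊕1 = 0
s2 (pos 2,3,6,7,10,11,14,15,18,19,22,23,26,27,30,31): 1⊕1⊕1⊕0⊕0⊕1⊕0⊕0⊕0⊕0⊕0⊕1⊕0⊕0⊕0⊕1 = 0
s4 (pos 4,5,6,7,12,13,14,15,20,21,22,23,28,29,30,31): 1⊕1⊕1⊕0⊕1⊕1⊕0⊕0⊕0⊕0⊕0⊕1⊕1⊕0⊕0⊕1 = 0
s8 (pos 8,9,10,11,12,13,14,15,24,25,26,27,28,29,30,31): 0⊕0⊕0⊕1⊕1⊕1⊕0⊕0⊕0⊕1⊕0⊕0⊕1⊕0⊕0⊕1 = 0
s16 (pos 16,17,18,19,20,21,22,23,24,25,26,27,28,29,30,31): 0⊕0⊕0⊕0⊕0⊕0⊕0⊕1⊕0⊕1⊕0⊕0⊕1⊕0⊕0⊕1 = 0
Syndrome s16…s1 = 00000 → no error.
Read data bits from positions 3,5,6,7,9,10,11,12,13,14,15,17,18,19,20,21,22,23,24,25,26,27,28,29,30,31: 11100011100000000101001001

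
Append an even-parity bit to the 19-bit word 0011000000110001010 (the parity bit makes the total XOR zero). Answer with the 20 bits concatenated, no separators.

XOR of the 19 data bits: 0⊕0⊕1⊕1⊕0⊕0⊕0⊕0⊕0⊕0⊕1⊕1⊕0⊕0⊕0⊕1⊕0⊕1⊕0 = 0
Parity bit = 0 (so all 20 bits XOR to 0).

00110000001100010100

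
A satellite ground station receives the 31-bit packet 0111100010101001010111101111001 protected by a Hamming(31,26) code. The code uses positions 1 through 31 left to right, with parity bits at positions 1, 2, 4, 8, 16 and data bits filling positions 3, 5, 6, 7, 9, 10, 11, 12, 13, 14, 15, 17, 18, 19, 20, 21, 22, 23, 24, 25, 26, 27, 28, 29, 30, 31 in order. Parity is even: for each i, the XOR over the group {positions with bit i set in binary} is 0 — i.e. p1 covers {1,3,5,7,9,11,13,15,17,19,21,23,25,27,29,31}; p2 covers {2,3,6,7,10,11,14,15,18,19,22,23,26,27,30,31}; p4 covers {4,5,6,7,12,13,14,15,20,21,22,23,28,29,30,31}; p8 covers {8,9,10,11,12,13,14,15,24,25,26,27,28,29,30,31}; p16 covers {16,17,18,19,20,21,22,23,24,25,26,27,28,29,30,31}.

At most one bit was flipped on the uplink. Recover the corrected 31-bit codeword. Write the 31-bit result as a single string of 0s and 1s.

0111100010101001010110101111001

s1 (pos 1,3,5,7,9,11,13,15,17,19,21,23,25,27,29,31): 0⊕1⊕1⊕0⊕1⊕1⊕1⊕0⊕0⊕0⊕1⊕1⊕1⊕1⊕0⊕1 = 0
s2 (pos 2,3,6,7,10,11,14,15,18,19,22,23,26,27,30,31): 1⊕1⊕0⊕0⊕0⊕1⊕0⊕0⊕1⊕0⊕1⊕1⊕1⊕1⊕0⊕1 = 1
s4 (pos 4,5,6,7,12,13,14,15,20,21,22,23,28,29,30,31): 1⊕1⊕0⊕0⊕0⊕1⊕0⊕0⊕1⊕1⊕1⊕1⊕1⊕0⊕0⊕1 = 1
s8 (pos 8,9,10,11,12,13,14,15,24,25,26,27,28,29,30,31): 0⊕1⊕0⊕1⊕0⊕1⊕0⊕0⊕0⊕1⊕1⊕1⊕1⊕0⊕0⊕1 = 0
s16 (pos 16,17,18,19,20,21,22,23,24,25,26,27,28,29,30,31): 1⊕0⊕1⊕0⊕1⊕1⊕1⊕1⊕0⊕1⊕1⊕1⊕1⊕0⊕0⊕1 = 1
Syndrome s16…s1 = 10110 → error at position 22.
Flip position 22: 0111100010101001010111101111001 → 0111100010101001010110101111001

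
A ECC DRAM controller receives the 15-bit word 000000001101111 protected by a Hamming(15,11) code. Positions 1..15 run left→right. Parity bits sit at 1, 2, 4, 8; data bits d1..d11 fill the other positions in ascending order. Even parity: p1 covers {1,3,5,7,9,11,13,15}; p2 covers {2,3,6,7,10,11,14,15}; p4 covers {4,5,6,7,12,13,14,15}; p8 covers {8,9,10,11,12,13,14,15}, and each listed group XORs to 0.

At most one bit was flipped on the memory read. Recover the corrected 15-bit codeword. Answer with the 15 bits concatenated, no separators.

001000001101111

s1 (pos 1,3,5,7,9,11,13,15): 0⊕0⊕0⊕0⊕1⊕0⊕1⊕1 = 1
s2 (pos 2,3,6,7,10,11,14,15): 0⊕0⊕0⊕0⊕1⊕0⊕1⊕1 = 1
s4 (pos 4,5,6,7,12,13,14,15): 0⊕0⊕0⊕0⊕1⊕1⊕1⊕1 = 0
s8 (pos 8,9,10,11,12,13,14,15): 0⊕1⊕1⊕0⊕1⊕1⊕1⊕1 = 0
Syndrome s8…s1 = 0011 → error at position 3.
Flip position 3: 000000001101111 → 001000001101111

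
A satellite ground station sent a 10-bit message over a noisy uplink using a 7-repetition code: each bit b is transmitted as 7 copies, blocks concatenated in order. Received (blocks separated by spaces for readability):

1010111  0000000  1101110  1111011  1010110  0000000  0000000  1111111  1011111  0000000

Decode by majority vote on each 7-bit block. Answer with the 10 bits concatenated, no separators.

Block 1 (1010111): 5 ones → 1
Block 2 (0000000): 0 ones → 0
Block 3 (1101110): 5 ones → 1
Block 4 (1111011): 6 ones → 1
Block 5 (1010110): 4 ones → 1
Block 6 (0000000): 0 ones → 0
Block 7 (0000000): 0 ones → 0
Block 8 (1111111): 7 ones → 1
Block 9 (1011111): 6 ones → 1
Block 10 (0000000): 0 ones → 0

1011100110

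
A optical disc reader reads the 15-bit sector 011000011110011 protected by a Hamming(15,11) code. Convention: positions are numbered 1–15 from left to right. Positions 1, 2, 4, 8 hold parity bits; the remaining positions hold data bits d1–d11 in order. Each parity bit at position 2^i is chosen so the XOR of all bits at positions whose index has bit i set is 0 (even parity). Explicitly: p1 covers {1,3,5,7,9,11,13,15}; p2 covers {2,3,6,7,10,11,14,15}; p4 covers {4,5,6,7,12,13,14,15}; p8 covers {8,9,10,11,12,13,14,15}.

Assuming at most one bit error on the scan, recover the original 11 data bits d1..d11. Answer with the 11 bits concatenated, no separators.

s1 (pos 1,3,5,7,9,11,13,15): 0⊕1⊕0⊕0⊕1⊕1⊕0⊕1 = 0
s2 (pos 2,3,6,7,10,11,14,15): 1⊕1⊕0⊕0⊕1⊕1⊕1⊕1 = 0
s4 (pos 4,5,6,7,12,13,14,15): 0⊕0⊕0⊕0⊕0⊕0⊕1⊕1 = 0
s8 (pos 8,9,10,11,12,13,14,15): 1⊕1⊕1⊕1⊕0⊕0⊕1⊕1 = 0
Syndrome s8…s1 = 0000 → no error.
Read data bits from positions 3,5,6,7,9,10,11,12,13,14,15: 10001110011

10001110011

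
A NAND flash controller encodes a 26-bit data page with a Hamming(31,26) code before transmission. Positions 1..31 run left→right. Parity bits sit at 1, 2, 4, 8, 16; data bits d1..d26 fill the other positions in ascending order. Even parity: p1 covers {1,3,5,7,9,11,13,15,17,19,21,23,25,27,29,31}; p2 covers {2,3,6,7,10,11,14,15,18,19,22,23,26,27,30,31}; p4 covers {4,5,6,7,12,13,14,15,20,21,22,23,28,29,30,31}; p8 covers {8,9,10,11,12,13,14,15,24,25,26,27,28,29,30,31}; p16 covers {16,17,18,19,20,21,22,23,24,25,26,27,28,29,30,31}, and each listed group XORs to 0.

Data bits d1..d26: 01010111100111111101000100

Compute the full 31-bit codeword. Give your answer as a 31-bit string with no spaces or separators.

0101101001111001111111101000100

Place data at non-parity positions: p1 p2 0 p4 1 0 1 p8 0 1 1 1 1 0 0 p16 1 1 1 1 1 1 1 0 1 0 0 0 1 0 0
p1 (pos 1,3,5,7,9,11,13,15,17,19,21,23,25,27,29,31): XOR of data positions = 0⊕1⊕1⊕0⊕1⊕1⊕0⊕1⊕1⊕1⊕1⊕1⊕0⊕1⊕0 = 0
p2 (pos 2,3,6,7,10,11,14,15,18,19,22,23,26,27,30,31): XOR of data positions = 0⊕0⊕1⊕1⊕1⊕0⊕0⊕1⊕1⊕1⊕1⊕0⊕0⊕0⊕0 = 1
p4 (pos 4,5,6,7,12,13,14,15,20,21,22,23,28,29,30,31): XOR of data positions = 1⊕0⊕1⊕1⊕1⊕0⊕0⊕1⊕1⊕1⊕1⊕0⊕1⊕0⊕0 = 1
p8 (pos 8,9,10,11,12,13,14,15,24,25,26,27,28,29,30,31): XOR of data positions = 0⊕1⊕1⊕1⊕1⊕0⊕0⊕0⊕1⊕0⊕0⊕0⊕1⊕0⊕0 = 0
p16 (pos 16,17,18,19,20,21,22,23,24,25,26,27,28,29,30,31): XOR of data positions = 1⊕1⊕1⊕1⊕1⊕1⊕1⊕0⊕1⊕0⊕0⊕0⊕1⊕0⊕0 = 1
Codeword: 0101101001111001111111101000100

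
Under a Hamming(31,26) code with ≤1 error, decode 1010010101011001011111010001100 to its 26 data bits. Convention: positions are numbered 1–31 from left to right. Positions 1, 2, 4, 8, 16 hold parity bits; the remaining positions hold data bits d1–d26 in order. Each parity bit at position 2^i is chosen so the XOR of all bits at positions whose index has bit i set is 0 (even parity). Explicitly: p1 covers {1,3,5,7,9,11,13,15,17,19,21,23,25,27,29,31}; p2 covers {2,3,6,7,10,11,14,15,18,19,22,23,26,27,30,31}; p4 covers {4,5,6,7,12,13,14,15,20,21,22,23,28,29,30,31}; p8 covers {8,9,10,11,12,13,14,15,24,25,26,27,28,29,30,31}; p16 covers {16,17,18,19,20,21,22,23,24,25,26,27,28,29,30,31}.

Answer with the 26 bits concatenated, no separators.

10100101100011111000001100

s1 (pos 1,3,5,7,9,11,13,15,17,19,21,23,25,27,29,31): 1⊕1⊕0⊕0⊕0⊕0⊕1⊕0⊕0⊕1⊕1⊕0⊕0⊕0⊕1⊕0 = 0
s2 (pos 2,3,6,7,10,11,14,15,18,19,22,23,26,27,30,31): 0⊕1⊕1⊕0⊕1⊕0⊕0⊕0⊕1⊕1⊕1⊕0⊕0⊕0⊕0⊕0 = 0
s4 (pos 4,5,6,7,12,13,14,15,20,21,22,23,28,29,30,31): 0⊕0⊕1⊕0⊕1⊕1⊕0⊕0⊕1⊕1⊕1⊕0⊕1⊕1⊕0⊕0 = 0
s8 (pos 8,9,10,11,12,13,14,15,24,25,26,27,28,29,30,31): 1⊕0⊕1⊕0⊕1⊕1⊕0⊕0⊕1⊕0⊕0⊕0⊕1⊕1⊕0⊕0 = 1
s16 (pos 16,17,18,19,20,21,22,23,24,25,26,27,28,29,30,31): 1⊕0⊕1⊕1⊕1⊕1⊕1⊕0⊕1⊕0⊕0⊕0⊕1⊕1⊕0⊕0 = 1
Syndrome s16…s1 = 11000 → error at position 24.
Flip position 24: 1010010101011001011111010001100 → 1010010101011001011111000001100
Read data bits from positions 3,5,6,7,9,10,11,12,13,14,15,17,18,19,20,21,22,23,24,25,26,27,28,29,30,31: 10100101100011111000001100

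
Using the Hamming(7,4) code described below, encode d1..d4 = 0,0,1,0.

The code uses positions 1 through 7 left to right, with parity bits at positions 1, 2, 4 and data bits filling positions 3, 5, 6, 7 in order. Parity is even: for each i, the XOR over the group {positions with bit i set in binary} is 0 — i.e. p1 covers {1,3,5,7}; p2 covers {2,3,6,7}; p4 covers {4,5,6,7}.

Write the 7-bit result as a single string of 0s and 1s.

Place data at non-parity positions: p1 p2 0 p4 0 1 0
p1 (pos 1,3,5,7): XOR of data positions = 0⊕0⊕0 = 0
p2 (pos 2,3,6,7): XOR of data positions = 0⊕1⊕0 = 1
p4 (pos 4,5,6,7): XOR of data positions = 0⊕1⊕0 = 1
Codeword: 0101010

0101010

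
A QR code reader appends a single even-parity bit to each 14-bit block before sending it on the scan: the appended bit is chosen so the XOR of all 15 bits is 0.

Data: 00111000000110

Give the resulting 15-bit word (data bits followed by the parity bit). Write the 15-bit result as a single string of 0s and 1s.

XOR of the 14 data bits: 0⊕0⊕1⊕1⊕1⊕0⊕0⊕0⊕0⊕0⊕0⊕1⊕1⊕0 = 1
Parity bit = 1 (so all 15 bits XOR to 0).

001110000001101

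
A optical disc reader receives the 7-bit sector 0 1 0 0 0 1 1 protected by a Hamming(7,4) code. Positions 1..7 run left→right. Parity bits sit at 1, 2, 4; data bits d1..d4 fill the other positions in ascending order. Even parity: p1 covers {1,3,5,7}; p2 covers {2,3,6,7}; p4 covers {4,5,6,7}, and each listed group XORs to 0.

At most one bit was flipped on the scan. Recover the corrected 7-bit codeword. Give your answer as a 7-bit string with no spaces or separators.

s1 (pos 1,3,5,7): 0⊕0⊕0⊕1 = 1
s2 (pos 2,3,6,7): 1⊕0⊕1⊕1 = 1
s4 (pos 4,5,6,7): 0⊕0⊕1⊕1 = 0
Syndrome s4…s1 = 011 → error at position 3.
Flip position 3: 0100011 → 0110011

0110011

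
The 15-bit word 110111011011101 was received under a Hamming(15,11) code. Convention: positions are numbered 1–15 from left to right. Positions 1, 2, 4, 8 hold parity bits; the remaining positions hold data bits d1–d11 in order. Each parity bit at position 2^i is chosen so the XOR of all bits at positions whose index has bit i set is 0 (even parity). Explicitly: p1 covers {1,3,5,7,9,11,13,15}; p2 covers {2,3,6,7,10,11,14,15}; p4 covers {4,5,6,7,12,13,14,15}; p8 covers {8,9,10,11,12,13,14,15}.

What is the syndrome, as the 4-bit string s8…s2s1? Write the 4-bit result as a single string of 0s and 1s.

s1 (pos 1,3,5,7,9,11,13,15): 1⊕0⊕1⊕0⊕1⊕1⊕1⊕1 = 0
s2 (pos 2,3,6,7,10,11,14,15): 1⊕0⊕1⊕0⊕0⊕1⊕0⊕1 = 0
s4 (pos 4,5,6,7,12,13,14,15): 1⊕1⊕1⊕0⊕1⊕1⊕0⊕1 = 0
s8 (pos 8,9,10,11,12,13,14,15): 1⊕1⊕0⊕1⊕1⊕1⊕0⊕1 = 0
Syndrome s8…s1 = 0000 → no error.

0000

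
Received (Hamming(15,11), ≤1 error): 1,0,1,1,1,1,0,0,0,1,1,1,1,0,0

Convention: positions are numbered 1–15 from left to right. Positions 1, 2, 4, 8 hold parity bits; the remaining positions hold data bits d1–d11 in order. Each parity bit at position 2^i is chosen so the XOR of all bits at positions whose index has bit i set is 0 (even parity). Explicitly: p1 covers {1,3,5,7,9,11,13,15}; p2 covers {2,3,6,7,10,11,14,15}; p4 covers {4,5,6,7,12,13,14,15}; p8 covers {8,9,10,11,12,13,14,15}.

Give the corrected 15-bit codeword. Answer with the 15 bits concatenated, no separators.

101101000111100

s1 (pos 1,3,5,7,9,11,13,15): 1⊕1⊕1⊕0⊕0⊕1⊕1⊕0 = 1
s2 (pos 2,3,6,7,10,11,14,15): 0⊕1⊕1⊕0⊕1⊕1⊕0⊕0 = 0
s4 (pos 4,5,6,7,12,13,14,15): 1⊕1⊕1⊕0⊕1⊕1⊕0⊕0 = 1
s8 (pos 8,9,10,11,12,13,14,15): 0⊕0⊕1⊕1⊕1⊕1⊕0⊕0 = 0
Syndrome s8…s1 = 0101 → error at position 5.
Flip position 5: 101111000111100 → 101101000111100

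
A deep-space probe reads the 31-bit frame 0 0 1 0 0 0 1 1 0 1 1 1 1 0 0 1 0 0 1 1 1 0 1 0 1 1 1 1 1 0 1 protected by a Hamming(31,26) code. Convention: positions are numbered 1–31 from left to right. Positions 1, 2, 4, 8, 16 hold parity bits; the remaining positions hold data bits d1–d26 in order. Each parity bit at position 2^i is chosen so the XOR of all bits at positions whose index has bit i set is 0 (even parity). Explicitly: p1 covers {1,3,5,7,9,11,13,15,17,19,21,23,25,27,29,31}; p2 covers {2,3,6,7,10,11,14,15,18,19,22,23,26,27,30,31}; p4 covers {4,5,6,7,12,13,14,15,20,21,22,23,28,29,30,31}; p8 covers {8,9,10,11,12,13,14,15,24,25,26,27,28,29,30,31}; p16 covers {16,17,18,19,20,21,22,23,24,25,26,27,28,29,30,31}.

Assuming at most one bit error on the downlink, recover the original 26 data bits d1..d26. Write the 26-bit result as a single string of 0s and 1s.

s1 (pos 1,3,5,7,9,11,13,15,17,19,21,23,25,27,29,31): 0⊕1⊕0⊕1⊕0⊕1⊕1⊕0⊕0⊕1⊕1⊕1⊕1⊕1⊕1⊕1 = 1
s2 (pos 2,3,6,7,10,11,14,15,18,19,22,23,26,27,30,31): 0⊕1⊕0⊕1⊕1⊕1⊕0⊕0⊕0⊕1⊕0⊕1⊕1⊕1⊕0⊕1 = 1
s4 (pos 4,5,6,7,12,13,14,15,20,21,22,23,28,29,30,31): 0⊕0⊕0⊕1⊕1⊕1⊕0⊕0⊕1⊕1⊕0⊕1⊕1⊕1⊕0⊕1 = 1
s8 (pos 8,9,10,11,12,13,14,15,24,25,26,27,28,29,30,31): 1⊕0⊕1⊕1⊕1⊕1⊕0⊕0⊕0⊕1⊕1⊕1⊕1⊕1⊕0⊕1 = 1
s16 (pos 16,17,18,19,20,21,22,23,24,25,26,27,28,29,30,31): 1⊕0⊕0⊕1⊕1⊕1⊕0⊕1⊕0⊕1⊕1⊕1⊕1⊕1⊕0⊕1 = 1
Syndrome s16…s1 = 11111 → error at position 31.
Flip position 31: 0010001101111001001110101111101 → 0010001101111001001110101111100
Read data bits from positions 3,5,6,7,9,10,11,12,13,14,15,17,18,19,20,21,22,23,24,25,26,27,28,29,30,31: 10010111100001110101111100

10010111100001110101111100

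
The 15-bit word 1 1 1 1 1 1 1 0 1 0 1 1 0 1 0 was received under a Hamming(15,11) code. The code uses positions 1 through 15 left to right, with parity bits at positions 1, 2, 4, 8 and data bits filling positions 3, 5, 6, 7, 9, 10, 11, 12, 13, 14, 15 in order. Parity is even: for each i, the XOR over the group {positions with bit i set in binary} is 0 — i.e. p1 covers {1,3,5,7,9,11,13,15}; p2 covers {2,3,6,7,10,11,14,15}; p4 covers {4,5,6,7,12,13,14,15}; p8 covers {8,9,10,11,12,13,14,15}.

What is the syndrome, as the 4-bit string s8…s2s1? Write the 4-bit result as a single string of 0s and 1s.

0000

s1 (pos 1,3,5,7,9,11,13,15): 1⊕1⊕1⊕1⊕1⊕1⊕0⊕0 = 0
s2 (pos 2,3,6,7,10,11,14,15): 1⊕1⊕1⊕1⊕0⊕1⊕1⊕0 = 0
s4 (pos 4,5,6,7,12,13,14,15): 1⊕1⊕1⊕1⊕1⊕0⊕1⊕0 = 0
s8 (pos 8,9,10,11,12,13,14,15): 0⊕1⊕0⊕1⊕1⊕0⊕1⊕0 = 0
Syndrome s8…s1 = 0000 → no error.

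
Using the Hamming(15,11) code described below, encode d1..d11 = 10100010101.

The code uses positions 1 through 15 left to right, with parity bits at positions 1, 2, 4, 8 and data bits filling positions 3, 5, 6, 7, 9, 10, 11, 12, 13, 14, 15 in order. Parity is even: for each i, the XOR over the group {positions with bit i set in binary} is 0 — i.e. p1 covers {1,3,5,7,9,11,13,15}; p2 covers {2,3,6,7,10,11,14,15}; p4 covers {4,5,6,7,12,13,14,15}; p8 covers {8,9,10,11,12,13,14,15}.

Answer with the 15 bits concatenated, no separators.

Place data at non-parity positions: p1 p2 1 p4 0 1 0 p8 0 0 1 0 1 0 1
p1 (pos 1,3,5,7,9,11,13,15): XOR of data positions = 1⊕0⊕0⊕0⊕1⊕1⊕1 = 0
p2 (pos 2,3,6,7,10,11,14,15): XOR of data positions = 1⊕1⊕0⊕0⊕1⊕0⊕1 = 0
p4 (pos 4,5,6,7,12,13,14,15): XOR of data positions = 0⊕1⊕0⊕0⊕1⊕0⊕1 = 1
p8 (pos 8,9,10,11,12,13,14,15): XOR of data positions = 0⊕0⊕1⊕0⊕1⊕0⊕1 = 1
Codeword: 001101010010101

001101010010101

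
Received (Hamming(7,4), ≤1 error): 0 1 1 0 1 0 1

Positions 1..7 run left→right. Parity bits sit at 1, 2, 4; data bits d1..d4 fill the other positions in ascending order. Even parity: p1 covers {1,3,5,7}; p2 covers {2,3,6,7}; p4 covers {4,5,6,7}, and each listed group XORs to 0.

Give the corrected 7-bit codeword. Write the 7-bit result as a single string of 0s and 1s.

0100101

s1 (pos 1,3,5,7): 0⊕1⊕1⊕1 = 1
s2 (pos 2,3,6,7): 1⊕1⊕0⊕1 = 1
s4 (pos 4,5,6,7): 0⊕1⊕0⊕1 = 0
Syndrome s4…s1 = 011 → error at position 3.
Flip position 3: 0110101 → 0100101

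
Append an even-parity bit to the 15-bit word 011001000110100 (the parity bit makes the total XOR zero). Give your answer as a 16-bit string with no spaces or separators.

0110010001101000

XOR of the 15 data bits: 0⊕1⊕1⊕0⊕0⊕1⊕0⊕0⊕0⊕1⊕1⊕0⊕1⊕0⊕0 = 0
Parity bit = 0 (so all 16 bits XOR to 0).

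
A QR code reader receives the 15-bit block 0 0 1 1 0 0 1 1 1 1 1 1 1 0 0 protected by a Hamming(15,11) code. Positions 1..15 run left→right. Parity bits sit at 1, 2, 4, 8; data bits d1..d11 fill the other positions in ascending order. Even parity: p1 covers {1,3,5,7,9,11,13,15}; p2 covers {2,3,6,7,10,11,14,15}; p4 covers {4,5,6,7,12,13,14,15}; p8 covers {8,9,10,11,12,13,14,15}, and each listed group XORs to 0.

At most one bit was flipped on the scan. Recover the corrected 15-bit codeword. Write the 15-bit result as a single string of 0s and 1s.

s1 (pos 1,3,5,7,9,11,13,15): 0⊕1⊕0⊕1⊕1⊕1⊕1⊕0 = 1
s2 (pos 2,3,6,7,10,11,14,15): 0⊕1⊕0⊕1⊕1⊕1⊕0⊕0 = 0
s4 (pos 4,5,6,7,12,13,14,15): 1⊕0⊕0⊕1⊕1⊕1⊕0⊕0 = 0
s8 (pos 8,9,10,11,12,13,14,15): 1⊕1⊕1⊕1⊕1⊕1⊕0⊕0 = 0
Syndrome s8…s1 = 0001 → error at position 1.
Flip position 1: 001100111111100 → 101100111111100

101100111111100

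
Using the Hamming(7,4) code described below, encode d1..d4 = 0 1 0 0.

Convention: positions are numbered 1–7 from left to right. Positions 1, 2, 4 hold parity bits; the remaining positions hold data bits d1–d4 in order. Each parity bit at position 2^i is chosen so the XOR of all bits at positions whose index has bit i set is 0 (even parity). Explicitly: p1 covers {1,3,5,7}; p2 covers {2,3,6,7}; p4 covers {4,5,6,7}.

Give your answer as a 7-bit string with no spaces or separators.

1001100

Place data at non-parity positions: p1 p2 0 p4 1 0 0
p1 (pos 1,3,5,7): XOR of data positions = 0⊕1⊕0 = 1
p2 (pos 2,3,6,7): XOR of data positions = 0⊕0⊕0 = 0
p4 (pos 4,5,6,7): XOR of data positions = 1⊕0⊕0 = 1
Codeword: 1001100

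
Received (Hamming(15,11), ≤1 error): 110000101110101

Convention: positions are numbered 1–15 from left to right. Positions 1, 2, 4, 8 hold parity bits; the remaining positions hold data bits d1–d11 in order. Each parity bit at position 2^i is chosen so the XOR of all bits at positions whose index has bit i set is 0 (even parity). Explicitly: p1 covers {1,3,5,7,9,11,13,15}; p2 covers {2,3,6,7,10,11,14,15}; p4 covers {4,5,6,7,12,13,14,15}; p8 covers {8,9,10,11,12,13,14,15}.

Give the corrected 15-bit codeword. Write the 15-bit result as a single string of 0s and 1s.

110000101110111

s1 (pos 1,3,5,7,9,11,13,15): 1⊕0⊕0⊕1⊕1⊕1⊕1⊕1 = 0
s2 (pos 2,3,6,7,10,11,14,15): 1⊕0⊕0⊕1⊕1⊕1⊕0⊕1 = 1
s4 (pos 4,5,6,7,12,13,14,15): 0⊕0⊕0⊕1⊕0⊕1⊕0⊕1 = 1
s8 (pos 8,9,10,11,12,13,14,15): 0⊕1⊕1⊕1⊕0⊕1⊕0⊕1 = 1
Syndrome s8…s1 = 1110 → error at position 14.
Flip position 14: 110000101110101 → 110000101110111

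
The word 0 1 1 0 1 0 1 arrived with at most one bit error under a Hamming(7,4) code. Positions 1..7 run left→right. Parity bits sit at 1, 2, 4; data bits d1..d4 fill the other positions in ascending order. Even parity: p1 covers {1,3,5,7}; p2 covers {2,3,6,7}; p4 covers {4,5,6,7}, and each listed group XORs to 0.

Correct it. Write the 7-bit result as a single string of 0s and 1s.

0100101

s1 (pos 1,3,5,7): 0⊕1⊕1⊕1 = 1
s2 (pos 2,3,6,7): 1⊕1⊕0⊕1 = 1
s4 (pos 4,5,6,7): 0⊕1⊕0⊕1 = 0
Syndrome s4…s1 = 011 → error at position 3.
Flip position 3: 0110101 → 0100101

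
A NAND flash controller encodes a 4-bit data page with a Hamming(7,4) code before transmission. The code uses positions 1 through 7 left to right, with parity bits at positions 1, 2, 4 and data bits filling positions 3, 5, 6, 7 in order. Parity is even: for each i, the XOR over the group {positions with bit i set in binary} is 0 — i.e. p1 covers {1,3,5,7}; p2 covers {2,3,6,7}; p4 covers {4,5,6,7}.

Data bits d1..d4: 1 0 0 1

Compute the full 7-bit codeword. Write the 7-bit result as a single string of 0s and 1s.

Place data at non-parity positions: p1 p2 1 p4 0 0 1
p1 (pos 1,3,5,7): XOR of data positions = 1⊕0⊕1 = 0
p2 (pos 2,3,6,7): XOR of data positions = 1⊕0⊕1 = 0
p4 (pos 4,5,6,7): XOR of data positions = 0⊕0⊕1 = 1
Codeword: 0011001

0011001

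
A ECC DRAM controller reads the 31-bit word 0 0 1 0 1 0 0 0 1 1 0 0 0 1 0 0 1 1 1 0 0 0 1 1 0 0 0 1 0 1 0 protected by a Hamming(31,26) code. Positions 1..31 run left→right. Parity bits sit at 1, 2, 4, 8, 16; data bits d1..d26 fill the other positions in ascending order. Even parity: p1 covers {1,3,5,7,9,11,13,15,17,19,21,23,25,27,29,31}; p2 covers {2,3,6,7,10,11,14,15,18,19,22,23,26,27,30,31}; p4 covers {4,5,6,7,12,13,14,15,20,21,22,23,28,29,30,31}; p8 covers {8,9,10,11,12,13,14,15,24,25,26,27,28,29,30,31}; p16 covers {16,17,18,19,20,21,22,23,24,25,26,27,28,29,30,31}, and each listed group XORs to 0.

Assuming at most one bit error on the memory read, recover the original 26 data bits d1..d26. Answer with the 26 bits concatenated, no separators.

s1 (pos 1,3,5,7,9,11,13,15,17,19,21,23,25,27,29,31): 0⊕1⊕1⊕0⊕1⊕0⊕0⊕0⊕1⊕1⊕0⊕1⊕0⊕0⊕0⊕0 = 0
s2 (pos 2,3,6,7,10,11,14,15,18,19,22,23,26,27,30,31): 0⊕1⊕0⊕0⊕1⊕0⊕1⊕0⊕1⊕1⊕0⊕1⊕0⊕0⊕1⊕0 = 1
s4 (pos 4,5,6,7,12,13,14,15,20,21,22,23,28,29,30,31): 0⊕1⊕0⊕0⊕0⊕0⊕1⊕0⊕0⊕0⊕0⊕1⊕1⊕0⊕1⊕0 = 1
s8 (pos 8,9,10,11,12,13,14,15,24,25,26,27,28,29,30,31): 0⊕1⊕1⊕0⊕0⊕0⊕1⊕0⊕1⊕0⊕0⊕0⊕1⊕0⊕1⊕0 = 0
s16 (pos 16,17,18,19,20,21,22,23,24,25,26,27,28,29,30,31): 0⊕1⊕1⊕1⊕0⊕0⊕0⊕1⊕1⊕0⊕0⊕0⊕1⊕0⊕1⊕0 = 1
Syndrome s16…s1 = 10110 → error at position 22.
Flip position 22: 0010100011000100111000110001010 → 0010100011000100111001110001010
Read data bits from positions 3,5,6,7,9,10,11,12,13,14,15,17,18,19,20,21,22,23,24,25,26,27,28,29,30,31: 11001100010111001110001010

11001100010111001110001010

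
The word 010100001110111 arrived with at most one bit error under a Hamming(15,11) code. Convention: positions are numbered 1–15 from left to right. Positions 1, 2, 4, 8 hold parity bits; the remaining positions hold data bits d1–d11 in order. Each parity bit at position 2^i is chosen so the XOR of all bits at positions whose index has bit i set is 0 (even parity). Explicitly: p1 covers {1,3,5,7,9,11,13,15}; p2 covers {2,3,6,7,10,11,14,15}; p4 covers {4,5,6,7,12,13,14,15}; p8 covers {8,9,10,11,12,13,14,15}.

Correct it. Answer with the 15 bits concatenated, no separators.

s1 (pos 1,3,5,7,9,11,13,15): 0⊕0⊕0⊕0⊕1⊕1⊕1⊕1 = 0
s2 (pos 2,3,6,7,10,11,14,15): 1⊕0⊕0⊕0⊕1⊕1⊕1⊕1 = 1
s4 (pos 4,5,6,7,12,13,14,15): 1⊕0⊕0⊕0⊕0⊕1⊕1⊕1 = 0
s8 (pos 8,9,10,11,12,13,14,15): 0⊕1⊕1⊕1⊕0⊕1⊕1⊕1 = 0
Syndrome s8…s1 = 0010 → error at position 2.
Flip position 2: 010100001110111 → 000100001110111

000100001110111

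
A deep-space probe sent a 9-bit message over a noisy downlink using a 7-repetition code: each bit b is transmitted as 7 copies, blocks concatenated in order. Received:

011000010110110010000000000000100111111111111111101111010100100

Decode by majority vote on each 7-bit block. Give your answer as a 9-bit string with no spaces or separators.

Block 1 (0110000): 2 ones → 0
Block 2 (1011011): 5 ones → 1
Block 3 (0010000): 1 one → 0
Block 4 (0000000): 0 ones → 0
Block 5 (0010011): 3 ones → 0
Block 6 (1111111): 7 ones → 1
Block 7 (1111111): 7 ones → 1
Block 8 (0111101): 5 ones → 1
Block 9 (0100100): 2 ones → 0

010001110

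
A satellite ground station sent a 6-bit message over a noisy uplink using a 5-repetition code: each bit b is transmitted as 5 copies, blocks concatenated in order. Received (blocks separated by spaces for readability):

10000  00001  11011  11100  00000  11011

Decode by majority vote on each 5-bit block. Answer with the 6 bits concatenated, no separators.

001101

Block 1 (10000): 1 one → 0
Block 2 (00001): 1 one → 0
Block 3 (11011): 4 ones → 1
Block 4 (11100): 3 ones → 1
Block 5 (00000): 0 ones → 0
Block 6 (11011): 4 ones → 1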